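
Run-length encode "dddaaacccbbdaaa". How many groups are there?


Input: dddaaacccbbdaaa
Scanning for consecutive runs:
  Group 1: 'd' x 3 (positions 0-2)
  Group 2: 'a' x 3 (positions 3-5)
  Group 3: 'c' x 3 (positions 6-8)
  Group 4: 'b' x 2 (positions 9-10)
  Group 5: 'd' x 1 (positions 11-11)
  Group 6: 'a' x 3 (positions 12-14)
Total groups: 6

6


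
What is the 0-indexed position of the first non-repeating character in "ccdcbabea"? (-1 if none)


Input: ccdcbabea
Character frequencies:
  'a': 2
  'b': 2
  'c': 3
  'd': 1
  'e': 1
Scanning left to right for freq == 1:
  Position 0 ('c'): freq=3, skip
  Position 1 ('c'): freq=3, skip
  Position 2 ('d'): unique! => answer = 2

2


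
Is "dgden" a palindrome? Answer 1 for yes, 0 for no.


Input: dgden
Reversed: nedgd
  Compare pos 0 ('d') with pos 4 ('n'): MISMATCH
  Compare pos 1 ('g') with pos 3 ('e'): MISMATCH
Result: not a palindrome

0


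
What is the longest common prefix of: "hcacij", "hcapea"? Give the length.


Words: hcacij, hcapea
  Position 0: all 'h' => match
  Position 1: all 'c' => match
  Position 2: all 'a' => match
  Position 3: ('c', 'p') => mismatch, stop
LCP = "hca" (length 3)

3


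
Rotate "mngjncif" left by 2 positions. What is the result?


Input: "mngjncif", rotate left by 2
First 2 characters: "mn"
Remaining characters: "gjncif"
Concatenate remaining + first: "gjncif" + "mn" = "gjncifmn"

gjncifmn


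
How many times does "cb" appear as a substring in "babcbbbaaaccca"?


Searching for "cb" in "babcbbbaaaccca"
Scanning each position:
  Position 0: "ba" => no
  Position 1: "ab" => no
  Position 2: "bc" => no
  Position 3: "cb" => MATCH
  Position 4: "bb" => no
  Position 5: "bb" => no
  Position 6: "ba" => no
  Position 7: "aa" => no
  Position 8: "aa" => no
  Position 9: "ac" => no
  Position 10: "cc" => no
  Position 11: "cc" => no
  Position 12: "ca" => no
Total occurrences: 1

1


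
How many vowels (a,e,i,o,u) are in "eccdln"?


Input: eccdln
Checking each character:
  'e' at position 0: vowel (running total: 1)
  'c' at position 1: consonant
  'c' at position 2: consonant
  'd' at position 3: consonant
  'l' at position 4: consonant
  'n' at position 5: consonant
Total vowels: 1

1


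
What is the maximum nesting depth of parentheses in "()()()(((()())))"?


Input: "()()()(((()())))"
Tracking depth:
  Position 0 '(': depth becomes 1
  Position 1 ')': depth becomes 0
  Position 2 '(': depth becomes 1
  Position 3 ')': depth becomes 0
  Position 4 '(': depth becomes 1
  Position 5 ')': depth becomes 0
  Position 6 '(': depth becomes 1
  Position 7 '(': depth becomes 2
  Position 8 '(': depth becomes 3
  Position 9 '(': depth becomes 4
  Position 10 ')': depth becomes 3
  Position 11 '(': depth becomes 4
  Position 12 ')': depth becomes 3
  Position 13 ')': depth becomes 2
  Position 14 ')': depth becomes 1
  Position 15 ')': depth becomes 0
Maximum depth reached: 4

4


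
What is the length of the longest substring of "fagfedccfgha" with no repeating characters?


Input: "fagfedccfgha"
Sliding window (track last position of each char):
  Position 0 ('f'): window [0,0] length 1 -- new best
  Position 1 ('a'): window [0,1] length 2 -- new best
  Position 2 ('g'): window [0,2] length 3 -- new best
  Position 3 ('f'): repeat (last at 0), move window start to 1
  Position 3 ('f'): window [1,3] length 3
  Position 4 ('e'): window [1,4] length 4 -- new best
  Position 5 ('d'): window [1,5] length 5 -- new best
  Position 6 ('c'): window [1,6] length 6 -- new best
  Position 7 ('c'): repeat (last at 6), move window start to 7
  Position 7 ('c'): window [7,7] length 1
  Position 8 ('f'): window [7,8] length 2
  Position 9 ('g'): window [7,9] length 3
  Position 10 ('h'): window [7,10] length 4
  Position 11 ('a'): window [7,11] length 5
Longest substring with no repeats: "agfedc" with length 6

6


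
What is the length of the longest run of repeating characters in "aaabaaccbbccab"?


Input: "aaabaaccbbccab"
Scanning for longest run:
  Position 1 ('a'): continues run of 'a', length=2
  Position 2 ('a'): continues run of 'a', length=3
  Position 3 ('b'): new char, reset run to 1
  Position 4 ('a'): new char, reset run to 1
  Position 5 ('a'): continues run of 'a', length=2
  Position 6 ('c'): new char, reset run to 1
  Position 7 ('c'): continues run of 'c', length=2
  Position 8 ('b'): new char, reset run to 1
  Position 9 ('b'): continues run of 'b', length=2
  Position 10 ('c'): new char, reset run to 1
  Position 11 ('c'): continues run of 'c', length=2
  Position 12 ('a'): new char, reset run to 1
  Position 13 ('b'): new char, reset run to 1
Longest run: 'a' with length 3

3


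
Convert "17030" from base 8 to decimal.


Input: "17030" in base 8
Positional expansion:
  Digit '1' (value 1) x 8^4 = 4096
  Digit '7' (value 7) x 8^3 = 3584
  Digit '0' (value 0) x 8^2 = 0
  Digit '3' (value 3) x 8^1 = 24
  Digit '0' (value 0) x 8^0 = 0
Sum = 7704

7704


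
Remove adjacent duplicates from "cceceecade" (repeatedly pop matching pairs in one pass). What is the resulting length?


Input: cceceecade
Stack-based adjacent duplicate removal:
  Read 'c': push. Stack: c
  Read 'c': matches stack top 'c' => pop. Stack: (empty)
  Read 'e': push. Stack: e
  Read 'c': push. Stack: ec
  Read 'e': push. Stack: ece
  Read 'e': matches stack top 'e' => pop. Stack: ec
  Read 'c': matches stack top 'c' => pop. Stack: e
  Read 'a': push. Stack: ea
  Read 'd': push. Stack: ead
  Read 'e': push. Stack: eade
Final stack: "eade" (length 4)

4


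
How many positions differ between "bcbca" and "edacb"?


Comparing "bcbca" and "edacb" position by position:
  Position 0: 'b' vs 'e' => DIFFER
  Position 1: 'c' vs 'd' => DIFFER
  Position 2: 'b' vs 'a' => DIFFER
  Position 3: 'c' vs 'c' => same
  Position 4: 'a' vs 'b' => DIFFER
Positions that differ: 4

4


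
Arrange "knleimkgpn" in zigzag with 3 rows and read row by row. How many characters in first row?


Zigzag "knleimkgpn" into 3 rows:
Placing characters:
  'k' => row 0
  'n' => row 1
  'l' => row 2
  'e' => row 1
  'i' => row 0
  'm' => row 1
  'k' => row 2
  'g' => row 1
  'p' => row 0
  'n' => row 1
Rows:
  Row 0: "kip"
  Row 1: "nemgn"
  Row 2: "lk"
First row length: 3

3


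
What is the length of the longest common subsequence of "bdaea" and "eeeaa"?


LCS of "bdaea" and "eeeaa"
DP table:
           e    e    e    a    a
      0    0    0    0    0    0
  b   0    0    0    0    0    0
  d   0    0    0    0    0    0
  a   0    0    0    0    1    1
  e   0    1    1    1    1    1
  a   0    1    1    1    2    2
LCS length = dp[5][5] = 2

2


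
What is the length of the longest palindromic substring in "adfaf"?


Input: "adfaf"
Checking substrings for palindromes:
  [2:5] "faf" (len 3) => palindrome
Longest palindromic substring: "faf" with length 3

3


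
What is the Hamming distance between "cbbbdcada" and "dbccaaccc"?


Comparing "cbbbdcada" and "dbccaaccc" position by position:
  Position 0: 'c' vs 'd' => differ
  Position 1: 'b' vs 'b' => same
  Position 2: 'b' vs 'c' => differ
  Position 3: 'b' vs 'c' => differ
  Position 4: 'd' vs 'a' => differ
  Position 5: 'c' vs 'a' => differ
  Position 6: 'a' vs 'c' => differ
  Position 7: 'd' vs 'c' => differ
  Position 8: 'a' vs 'c' => differ
Total differences (Hamming distance): 8

8


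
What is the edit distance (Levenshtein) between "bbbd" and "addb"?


Computing edit distance: "bbbd" -> "addb"
DP table:
           a    d    d    b
      0    1    2    3    4
  b   1    1    2    3    3
  b   2    2    2    3    3
  b   3    3    3    3    3
  d   4    4    3    3    4
Edit distance = dp[4][4] = 4

4


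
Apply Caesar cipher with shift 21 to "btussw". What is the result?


Caesar cipher: shift "btussw" by 21
  'b' (pos 1) + 21 = pos 22 = 'w'
  't' (pos 19) + 21 = pos 14 = 'o'
  'u' (pos 20) + 21 = pos 15 = 'p'
  's' (pos 18) + 21 = pos 13 = 'n'
  's' (pos 18) + 21 = pos 13 = 'n'
  'w' (pos 22) + 21 = pos 17 = 'r'
Result: wopnnr

wopnnr


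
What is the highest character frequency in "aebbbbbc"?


Input: aebbbbbc
Character counts:
  'a': 1
  'b': 5
  'c': 1
  'e': 1
Maximum frequency: 5

5


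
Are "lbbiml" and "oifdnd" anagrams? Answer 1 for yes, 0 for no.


Strings: "lbbiml", "oifdnd"
Sorted first:  bbillm
Sorted second: ddfino
Differ at position 0: 'b' vs 'd' => not anagrams

0


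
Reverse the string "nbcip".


Input: nbcip
Reading characters right to left:
  Position 4: 'p'
  Position 3: 'i'
  Position 2: 'c'
  Position 1: 'b'
  Position 0: 'n'
Reversed: picbn

picbn


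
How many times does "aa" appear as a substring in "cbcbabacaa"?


Searching for "aa" in "cbcbabacaa"
Scanning each position:
  Position 0: "cb" => no
  Position 1: "bc" => no
  Position 2: "cb" => no
  Position 3: "ba" => no
  Position 4: "ab" => no
  Position 5: "ba" => no
  Position 6: "ac" => no
  Position 7: "ca" => no
  Position 8: "aa" => MATCH
Total occurrences: 1

1


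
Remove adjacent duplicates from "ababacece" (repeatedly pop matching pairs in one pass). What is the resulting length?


Input: ababacece
Stack-based adjacent duplicate removal:
  Read 'a': push. Stack: a
  Read 'b': push. Stack: ab
  Read 'a': push. Stack: aba
  Read 'b': push. Stack: abab
  Read 'a': push. Stack: ababa
  Read 'c': push. Stack: ababac
  Read 'e': push. Stack: ababace
  Read 'c': push. Stack: ababacec
  Read 'e': push. Stack: ababacece
Final stack: "ababacece" (length 9)

9


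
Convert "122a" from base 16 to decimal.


Input: "122a" in base 16
Positional expansion:
  Digit '1' (value 1) x 16^3 = 4096
  Digit '2' (value 2) x 16^2 = 512
  Digit '2' (value 2) x 16^1 = 32
  Digit 'a' (value 10) x 16^0 = 10
Sum = 4650

4650


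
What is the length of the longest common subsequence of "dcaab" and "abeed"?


LCS of "dcaab" and "abeed"
DP table:
           a    b    e    e    d
      0    0    0    0    0    0
  d   0    0    0    0    0    1
  c   0    0    0    0    0    1
  a   0    1    1    1    1    1
  a   0    1    1    1    1    1
  b   0    1    2    2    2    2
LCS length = dp[5][5] = 2

2


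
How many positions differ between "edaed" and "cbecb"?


Comparing "edaed" and "cbecb" position by position:
  Position 0: 'e' vs 'c' => DIFFER
  Position 1: 'd' vs 'b' => DIFFER
  Position 2: 'a' vs 'e' => DIFFER
  Position 3: 'e' vs 'c' => DIFFER
  Position 4: 'd' vs 'b' => DIFFER
Positions that differ: 5

5


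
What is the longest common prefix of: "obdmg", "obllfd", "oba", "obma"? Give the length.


Words: obdmg, obllfd, oba, obma
  Position 0: all 'o' => match
  Position 1: all 'b' => match
  Position 2: ('d', 'l', 'a', 'm') => mismatch, stop
LCP = "ob" (length 2)

2


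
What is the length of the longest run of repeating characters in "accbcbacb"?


Input: "accbcbacb"
Scanning for longest run:
  Position 1 ('c'): new char, reset run to 1
  Position 2 ('c'): continues run of 'c', length=2
  Position 3 ('b'): new char, reset run to 1
  Position 4 ('c'): new char, reset run to 1
  Position 5 ('b'): new char, reset run to 1
  Position 6 ('a'): new char, reset run to 1
  Position 7 ('c'): new char, reset run to 1
  Position 8 ('b'): new char, reset run to 1
Longest run: 'c' with length 2

2


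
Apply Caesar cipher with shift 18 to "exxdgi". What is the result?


Caesar cipher: shift "exxdgi" by 18
  'e' (pos 4) + 18 = pos 22 = 'w'
  'x' (pos 23) + 18 = pos 15 = 'p'
  'x' (pos 23) + 18 = pos 15 = 'p'
  'd' (pos 3) + 18 = pos 21 = 'v'
  'g' (pos 6) + 18 = pos 24 = 'y'
  'i' (pos 8) + 18 = pos 0 = 'a'
Result: wppvya

wppvya


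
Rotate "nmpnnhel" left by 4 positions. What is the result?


Input: "nmpnnhel", rotate left by 4
First 4 characters: "nmpn"
Remaining characters: "nhel"
Concatenate remaining + first: "nhel" + "nmpn" = "nhelnmpn"

nhelnmpn


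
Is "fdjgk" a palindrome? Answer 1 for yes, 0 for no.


Input: fdjgk
Reversed: kgjdf
  Compare pos 0 ('f') with pos 4 ('k'): MISMATCH
  Compare pos 1 ('d') with pos 3 ('g'): MISMATCH
Result: not a palindrome

0


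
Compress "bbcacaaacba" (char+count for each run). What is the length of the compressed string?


Input: bbcacaaacba
Runs:
  'b' x 2 => "b2"
  'c' x 1 => "c1"
  'a' x 1 => "a1"
  'c' x 1 => "c1"
  'a' x 3 => "a3"
  'c' x 1 => "c1"
  'b' x 1 => "b1"
  'a' x 1 => "a1"
Compressed: "b2c1a1c1a3c1b1a1"
Compressed length: 16

16


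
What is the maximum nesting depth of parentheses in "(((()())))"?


Input: "(((()())))"
Tracking depth:
  Position 0 '(': depth becomes 1
  Position 1 '(': depth becomes 2
  Position 2 '(': depth becomes 3
  Position 3 '(': depth becomes 4
  Position 4 ')': depth becomes 3
  Position 5 '(': depth becomes 4
  Position 6 ')': depth becomes 3
  Position 7 ')': depth becomes 2
  Position 8 ')': depth becomes 1
  Position 9 ')': depth becomes 0
Maximum depth reached: 4

4


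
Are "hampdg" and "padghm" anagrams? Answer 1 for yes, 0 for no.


Strings: "hampdg", "padghm"
Sorted first:  adghmp
Sorted second: adghmp
Sorted forms match => anagrams

1


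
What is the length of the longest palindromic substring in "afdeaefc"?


Input: "afdeaefc"
Checking substrings for palindromes:
  [3:6] "eae" (len 3) => palindrome
Longest palindromic substring: "eae" with length 3

3


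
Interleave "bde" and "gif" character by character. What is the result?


Interleaving "bde" and "gif":
  Position 0: 'b' from first, 'g' from second => "bg"
  Position 1: 'd' from first, 'i' from second => "di"
  Position 2: 'e' from first, 'f' from second => "ef"
Result: bgdief

bgdief


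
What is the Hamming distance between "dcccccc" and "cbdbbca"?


Comparing "dcccccc" and "cbdbbca" position by position:
  Position 0: 'd' vs 'c' => differ
  Position 1: 'c' vs 'b' => differ
  Position 2: 'c' vs 'd' => differ
  Position 3: 'c' vs 'b' => differ
  Position 4: 'c' vs 'b' => differ
  Position 5: 'c' vs 'c' => same
  Position 6: 'c' vs 'a' => differ
Total differences (Hamming distance): 6

6


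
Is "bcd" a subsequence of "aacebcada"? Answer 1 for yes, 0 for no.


Check if "bcd" is a subsequence of "aacebcada"
Greedy scan:
  Position 0 ('a'): no match needed
  Position 1 ('a'): no match needed
  Position 2 ('c'): no match needed
  Position 3 ('e'): no match needed
  Position 4 ('b'): matches sub[0] = 'b'
  Position 5 ('c'): matches sub[1] = 'c'
  Position 6 ('a'): no match needed
  Position 7 ('d'): matches sub[2] = 'd'
  Position 8 ('a'): no match needed
All 3 characters matched => is a subsequence

1


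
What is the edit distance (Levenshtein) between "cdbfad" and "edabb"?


Computing edit distance: "cdbfad" -> "edabb"
DP table:
           e    d    a    b    b
      0    1    2    3    4    5
  c   1    1    2    3    4    5
  d   2    2    1    2    3    4
  b   3    3    2    2    2    3
  f   4    4    3    3    3    3
  a   5    5    4    3    4    4
  d   6    6    5    4    4    5
Edit distance = dp[6][5] = 5

5


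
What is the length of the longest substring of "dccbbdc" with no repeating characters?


Input: "dccbbdc"
Sliding window (track last position of each char):
  Position 0 ('d'): window [0,0] length 1 -- new best
  Position 1 ('c'): window [0,1] length 2 -- new best
  Position 2 ('c'): repeat (last at 1), move window start to 2
  Position 2 ('c'): window [2,2] length 1
  Position 3 ('b'): window [2,3] length 2
  Position 4 ('b'): repeat (last at 3), move window start to 4
  Position 4 ('b'): window [4,4] length 1
  Position 5 ('d'): window [4,5] length 2
  Position 6 ('c'): window [4,6] length 3 -- new best
Longest substring with no repeats: "bdc" with length 3

3


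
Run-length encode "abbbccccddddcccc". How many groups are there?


Input: abbbccccddddcccc
Scanning for consecutive runs:
  Group 1: 'a' x 1 (positions 0-0)
  Group 2: 'b' x 3 (positions 1-3)
  Group 3: 'c' x 4 (positions 4-7)
  Group 4: 'd' x 4 (positions 8-11)
  Group 5: 'c' x 4 (positions 12-15)
Total groups: 5

5


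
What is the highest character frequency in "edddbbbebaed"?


Input: edddbbbebaed
Character counts:
  'a': 1
  'b': 4
  'd': 4
  'e': 3
Maximum frequency: 4

4


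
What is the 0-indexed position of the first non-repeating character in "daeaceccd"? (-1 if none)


Input: daeaceccd
Character frequencies:
  'a': 2
  'c': 3
  'd': 2
  'e': 2
Scanning left to right for freq == 1:
  Position 0 ('d'): freq=2, skip
  Position 1 ('a'): freq=2, skip
  Position 2 ('e'): freq=2, skip
  Position 3 ('a'): freq=2, skip
  Position 4 ('c'): freq=3, skip
  Position 5 ('e'): freq=2, skip
  Position 6 ('c'): freq=3, skip
  Position 7 ('c'): freq=3, skip
  Position 8 ('d'): freq=2, skip
  No unique character found => answer = -1

-1


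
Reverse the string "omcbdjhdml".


Input: omcbdjhdml
Reading characters right to left:
  Position 9: 'l'
  Position 8: 'm'
  Position 7: 'd'
  Position 6: 'h'
  Position 5: 'j'
  Position 4: 'd'
  Position 3: 'b'
  Position 2: 'c'
  Position 1: 'm'
  Position 0: 'o'
Reversed: lmdhjdbcmo

lmdhjdbcmo


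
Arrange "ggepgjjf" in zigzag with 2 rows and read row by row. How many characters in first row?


Zigzag "ggepgjjf" into 2 rows:
Placing characters:
  'g' => row 0
  'g' => row 1
  'e' => row 0
  'p' => row 1
  'g' => row 0
  'j' => row 1
  'j' => row 0
  'f' => row 1
Rows:
  Row 0: "gegj"
  Row 1: "gpjf"
First row length: 4

4


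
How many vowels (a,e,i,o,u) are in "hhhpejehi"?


Input: hhhpejehi
Checking each character:
  'h' at position 0: consonant
  'h' at position 1: consonant
  'h' at position 2: consonant
  'p' at position 3: consonant
  'e' at position 4: vowel (running total: 1)
  'j' at position 5: consonant
  'e' at position 6: vowel (running total: 2)
  'h' at position 7: consonant
  'i' at position 8: vowel (running total: 3)
Total vowels: 3

3


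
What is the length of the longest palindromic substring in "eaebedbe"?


Input: "eaebedbe"
Checking substrings for palindromes:
  [0:3] "eae" (len 3) => palindrome
  [2:5] "ebe" (len 3) => palindrome
Longest palindromic substring: "eae" with length 3

3


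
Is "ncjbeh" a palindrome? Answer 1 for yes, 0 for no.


Input: ncjbeh
Reversed: hebjcn
  Compare pos 0 ('n') with pos 5 ('h'): MISMATCH
  Compare pos 1 ('c') with pos 4 ('e'): MISMATCH
  Compare pos 2 ('j') with pos 3 ('b'): MISMATCH
Result: not a palindrome

0


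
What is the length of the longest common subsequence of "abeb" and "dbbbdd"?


LCS of "abeb" and "dbbbdd"
DP table:
           d    b    b    b    d    d
      0    0    0    0    0    0    0
  a   0    0    0    0    0    0    0
  b   0    0    1    1    1    1    1
  e   0    0    1    1    1    1    1
  b   0    0    1    2    2    2    2
LCS length = dp[4][6] = 2

2


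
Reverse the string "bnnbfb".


Input: bnnbfb
Reading characters right to left:
  Position 5: 'b'
  Position 4: 'f'
  Position 3: 'b'
  Position 2: 'n'
  Position 1: 'n'
  Position 0: 'b'
Reversed: bfbnnb

bfbnnb


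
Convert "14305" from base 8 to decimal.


Input: "14305" in base 8
Positional expansion:
  Digit '1' (value 1) x 8^4 = 4096
  Digit '4' (value 4) x 8^3 = 2048
  Digit '3' (value 3) x 8^2 = 192
  Digit '0' (value 0) x 8^1 = 0
  Digit '5' (value 5) x 8^0 = 5
Sum = 6341

6341


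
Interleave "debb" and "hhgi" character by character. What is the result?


Interleaving "debb" and "hhgi":
  Position 0: 'd' from first, 'h' from second => "dh"
  Position 1: 'e' from first, 'h' from second => "eh"
  Position 2: 'b' from first, 'g' from second => "bg"
  Position 3: 'b' from first, 'i' from second => "bi"
Result: dhehbgbi

dhehbgbi


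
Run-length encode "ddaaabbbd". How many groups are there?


Input: ddaaabbbd
Scanning for consecutive runs:
  Group 1: 'd' x 2 (positions 0-1)
  Group 2: 'a' x 3 (positions 2-4)
  Group 3: 'b' x 3 (positions 5-7)
  Group 4: 'd' x 1 (positions 8-8)
Total groups: 4

4


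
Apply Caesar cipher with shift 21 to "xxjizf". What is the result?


Caesar cipher: shift "xxjizf" by 21
  'x' (pos 23) + 21 = pos 18 = 's'
  'x' (pos 23) + 21 = pos 18 = 's'
  'j' (pos 9) + 21 = pos 4 = 'e'
  'i' (pos 8) + 21 = pos 3 = 'd'
  'z' (pos 25) + 21 = pos 20 = 'u'
  'f' (pos 5) + 21 = pos 0 = 'a'
Result: ssedua

ssedua


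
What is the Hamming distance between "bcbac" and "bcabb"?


Comparing "bcbac" and "bcabb" position by position:
  Position 0: 'b' vs 'b' => same
  Position 1: 'c' vs 'c' => same
  Position 2: 'b' vs 'a' => differ
  Position 3: 'a' vs 'b' => differ
  Position 4: 'c' vs 'b' => differ
Total differences (Hamming distance): 3

3


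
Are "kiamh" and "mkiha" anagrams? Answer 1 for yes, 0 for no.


Strings: "kiamh", "mkiha"
Sorted first:  ahikm
Sorted second: ahikm
Sorted forms match => anagrams

1


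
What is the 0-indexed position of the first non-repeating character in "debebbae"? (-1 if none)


Input: debebbae
Character frequencies:
  'a': 1
  'b': 3
  'd': 1
  'e': 3
Scanning left to right for freq == 1:
  Position 0 ('d'): unique! => answer = 0

0


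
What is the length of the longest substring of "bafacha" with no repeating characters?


Input: "bafacha"
Sliding window (track last position of each char):
  Position 0 ('b'): window [0,0] length 1 -- new best
  Position 1 ('a'): window [0,1] length 2 -- new best
  Position 2 ('f'): window [0,2] length 3 -- new best
  Position 3 ('a'): repeat (last at 1), move window start to 2
  Position 3 ('a'): window [2,3] length 2
  Position 4 ('c'): window [2,4] length 3
  Position 5 ('h'): window [2,5] length 4 -- new best
  Position 6 ('a'): repeat (last at 3), move window start to 4
  Position 6 ('a'): window [4,6] length 3
Longest substring with no repeats: "fach" with length 4

4


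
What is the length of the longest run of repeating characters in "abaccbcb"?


Input: "abaccbcb"
Scanning for longest run:
  Position 1 ('b'): new char, reset run to 1
  Position 2 ('a'): new char, reset run to 1
  Position 3 ('c'): new char, reset run to 1
  Position 4 ('c'): continues run of 'c', length=2
  Position 5 ('b'): new char, reset run to 1
  Position 6 ('c'): new char, reset run to 1
  Position 7 ('b'): new char, reset run to 1
Longest run: 'c' with length 2

2


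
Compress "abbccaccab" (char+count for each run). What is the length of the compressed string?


Input: abbccaccab
Runs:
  'a' x 1 => "a1"
  'b' x 2 => "b2"
  'c' x 2 => "c2"
  'a' x 1 => "a1"
  'c' x 2 => "c2"
  'a' x 1 => "a1"
  'b' x 1 => "b1"
Compressed: "a1b2c2a1c2a1b1"
Compressed length: 14

14


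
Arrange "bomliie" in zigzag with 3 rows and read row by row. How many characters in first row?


Zigzag "bomliie" into 3 rows:
Placing characters:
  'b' => row 0
  'o' => row 1
  'm' => row 2
  'l' => row 1
  'i' => row 0
  'i' => row 1
  'e' => row 2
Rows:
  Row 0: "bi"
  Row 1: "oli"
  Row 2: "me"
First row length: 2

2


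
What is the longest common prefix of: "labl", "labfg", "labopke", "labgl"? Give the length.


Words: labl, labfg, labopke, labgl
  Position 0: all 'l' => match
  Position 1: all 'a' => match
  Position 2: all 'b' => match
  Position 3: ('l', 'f', 'o', 'g') => mismatch, stop
LCP = "lab" (length 3)

3


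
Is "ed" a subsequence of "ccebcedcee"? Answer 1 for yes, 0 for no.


Check if "ed" is a subsequence of "ccebcedcee"
Greedy scan:
  Position 0 ('c'): no match needed
  Position 1 ('c'): no match needed
  Position 2 ('e'): matches sub[0] = 'e'
  Position 3 ('b'): no match needed
  Position 4 ('c'): no match needed
  Position 5 ('e'): no match needed
  Position 6 ('d'): matches sub[1] = 'd'
  Position 7 ('c'): no match needed
  Position 8 ('e'): no match needed
  Position 9 ('e'): no match needed
All 2 characters matched => is a subsequence

1


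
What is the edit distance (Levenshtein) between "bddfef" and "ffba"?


Computing edit distance: "bddfef" -> "ffba"
DP table:
           f    f    b    a
      0    1    2    3    4
  b   1    1    2    2    3
  d   2    2    2    3    3
  d   3    3    3    3    4
  f   4    3    3    4    4
  e   5    4    4    4    5
  f   6    5    4    5    5
Edit distance = dp[6][4] = 5

5


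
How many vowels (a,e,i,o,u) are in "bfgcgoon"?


Input: bfgcgoon
Checking each character:
  'b' at position 0: consonant
  'f' at position 1: consonant
  'g' at position 2: consonant
  'c' at position 3: consonant
  'g' at position 4: consonant
  'o' at position 5: vowel (running total: 1)
  'o' at position 6: vowel (running total: 2)
  'n' at position 7: consonant
Total vowels: 2

2


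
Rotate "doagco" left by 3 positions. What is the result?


Input: "doagco", rotate left by 3
First 3 characters: "doa"
Remaining characters: "gco"
Concatenate remaining + first: "gco" + "doa" = "gcodoa"

gcodoa


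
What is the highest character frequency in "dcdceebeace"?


Input: dcdceebeace
Character counts:
  'a': 1
  'b': 1
  'c': 3
  'd': 2
  'e': 4
Maximum frequency: 4

4


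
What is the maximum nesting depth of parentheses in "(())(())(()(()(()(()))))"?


Input: "(())(())(()(()(()(()))))"
Tracking depth:
  Position 0 '(': depth becomes 1
  Position 1 '(': depth becomes 2
  Position 2 ')': depth becomes 1
  Position 3 ')': depth becomes 0
  Position 4 '(': depth becomes 1
  Position 5 '(': depth becomes 2
  Position 6 ')': depth becomes 1
  Position 7 ')': depth becomes 0
  Position 8 '(': depth becomes 1
  Position 9 '(': depth becomes 2
  Position 10 ')': depth becomes 1
  Position 11 '(': depth becomes 2
  Position 12 '(': depth becomes 3
  Position 13 ')': depth becomes 2
  Position 14 '(': depth becomes 3
  Position 15 '(': depth becomes 4
  Position 16 ')': depth becomes 3
  Position 17 '(': depth becomes 4
  Position 18 '(': depth becomes 5
  Position 19 ')': depth becomes 4
  Position 20 ')': depth becomes 3
  Position 21 ')': depth becomes 2
  Position 22 ')': depth becomes 1
  Position 23 ')': depth becomes 0
Maximum depth reached: 5

5


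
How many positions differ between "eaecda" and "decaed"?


Comparing "eaecda" and "decaed" position by position:
  Position 0: 'e' vs 'd' => DIFFER
  Position 1: 'a' vs 'e' => DIFFER
  Position 2: 'e' vs 'c' => DIFFER
  Position 3: 'c' vs 'a' => DIFFER
  Position 4: 'd' vs 'e' => DIFFER
  Position 5: 'a' vs 'd' => DIFFER
Positions that differ: 6

6


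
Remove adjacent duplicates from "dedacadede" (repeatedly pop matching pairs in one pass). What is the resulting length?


Input: dedacadede
Stack-based adjacent duplicate removal:
  Read 'd': push. Stack: d
  Read 'e': push. Stack: de
  Read 'd': push. Stack: ded
  Read 'a': push. Stack: deda
  Read 'c': push. Stack: dedac
  Read 'a': push. Stack: dedaca
  Read 'd': push. Stack: dedacad
  Read 'e': push. Stack: dedacade
  Read 'd': push. Stack: dedacaded
  Read 'e': push. Stack: dedacadede
Final stack: "dedacadede" (length 10)

10


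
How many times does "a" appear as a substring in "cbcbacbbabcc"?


Searching for "a" in "cbcbacbbabcc"
Scanning each position:
  Position 0: "c" => no
  Position 1: "b" => no
  Position 2: "c" => no
  Position 3: "b" => no
  Position 4: "a" => MATCH
  Position 5: "c" => no
  Position 6: "b" => no
  Position 7: "b" => no
  Position 8: "a" => MATCH
  Position 9: "b" => no
  Position 10: "c" => no
  Position 11: "c" => no
Total occurrences: 2

2


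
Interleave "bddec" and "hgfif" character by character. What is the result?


Interleaving "bddec" and "hgfif":
  Position 0: 'b' from first, 'h' from second => "bh"
  Position 1: 'd' from first, 'g' from second => "dg"
  Position 2: 'd' from first, 'f' from second => "df"
  Position 3: 'e' from first, 'i' from second => "ei"
  Position 4: 'c' from first, 'f' from second => "cf"
Result: bhdgdfeicf

bhdgdfeicf


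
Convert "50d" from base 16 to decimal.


Input: "50d" in base 16
Positional expansion:
  Digit '5' (value 5) x 16^2 = 1280
  Digit '0' (value 0) x 16^1 = 0
  Digit 'd' (value 13) x 16^0 = 13
Sum = 1293

1293


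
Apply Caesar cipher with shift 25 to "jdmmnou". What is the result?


Caesar cipher: shift "jdmmnou" by 25
  'j' (pos 9) + 25 = pos 8 = 'i'
  'd' (pos 3) + 25 = pos 2 = 'c'
  'm' (pos 12) + 25 = pos 11 = 'l'
  'm' (pos 12) + 25 = pos 11 = 'l'
  'n' (pos 13) + 25 = pos 12 = 'm'
  'o' (pos 14) + 25 = pos 13 = 'n'
  'u' (pos 20) + 25 = pos 19 = 't'
Result: icllmnt

icllmnt


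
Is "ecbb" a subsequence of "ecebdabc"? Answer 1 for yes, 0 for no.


Check if "ecbb" is a subsequence of "ecebdabc"
Greedy scan:
  Position 0 ('e'): matches sub[0] = 'e'
  Position 1 ('c'): matches sub[1] = 'c'
  Position 2 ('e'): no match needed
  Position 3 ('b'): matches sub[2] = 'b'
  Position 4 ('d'): no match needed
  Position 5 ('a'): no match needed
  Position 6 ('b'): matches sub[3] = 'b'
  Position 7 ('c'): no match needed
All 4 characters matched => is a subsequence

1


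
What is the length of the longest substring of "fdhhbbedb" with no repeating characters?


Input: "fdhhbbedb"
Sliding window (track last position of each char):
  Position 0 ('f'): window [0,0] length 1 -- new best
  Position 1 ('d'): window [0,1] length 2 -- new best
  Position 2 ('h'): window [0,2] length 3 -- new best
  Position 3 ('h'): repeat (last at 2), move window start to 3
  Position 3 ('h'): window [3,3] length 1
  Position 4 ('b'): window [3,4] length 2
  Position 5 ('b'): repeat (last at 4), move window start to 5
  Position 5 ('b'): window [5,5] length 1
  Position 6 ('e'): window [5,6] length 2
  Position 7 ('d'): window [5,7] length 3
  Position 8 ('b'): repeat (last at 5), move window start to 6
  Position 8 ('b'): window [6,8] length 3
Longest substring with no repeats: "fdh" with length 3

3


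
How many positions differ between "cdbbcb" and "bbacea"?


Comparing "cdbbcb" and "bbacea" position by position:
  Position 0: 'c' vs 'b' => DIFFER
  Position 1: 'd' vs 'b' => DIFFER
  Position 2: 'b' vs 'a' => DIFFER
  Position 3: 'b' vs 'c' => DIFFER
  Position 4: 'c' vs 'e' => DIFFER
  Position 5: 'b' vs 'a' => DIFFER
Positions that differ: 6

6


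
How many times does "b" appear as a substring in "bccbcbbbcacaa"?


Searching for "b" in "bccbcbbbcacaa"
Scanning each position:
  Position 0: "b" => MATCH
  Position 1: "c" => no
  Position 2: "c" => no
  Position 3: "b" => MATCH
  Position 4: "c" => no
  Position 5: "b" => MATCH
  Position 6: "b" => MATCH
  Position 7: "b" => MATCH
  Position 8: "c" => no
  Position 9: "a" => no
  Position 10: "c" => no
  Position 11: "a" => no
  Position 12: "a" => no
Total occurrences: 5

5


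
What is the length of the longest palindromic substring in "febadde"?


Input: "febadde"
Checking substrings for palindromes:
  [4:6] "dd" (len 2) => palindrome
Longest palindromic substring: "dd" with length 2

2


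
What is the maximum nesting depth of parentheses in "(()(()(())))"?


Input: "(()(()(())))"
Tracking depth:
  Position 0 '(': depth becomes 1
  Position 1 '(': depth becomes 2
  Position 2 ')': depth becomes 1
  Position 3 '(': depth becomes 2
  Position 4 '(': depth becomes 3
  Position 5 ')': depth becomes 2
  Position 6 '(': depth becomes 3
  Position 7 '(': depth becomes 4
  Position 8 ')': depth becomes 3
  Position 9 ')': depth becomes 2
  Position 10 ')': depth becomes 1
  Position 11 ')': depth becomes 0
Maximum depth reached: 4

4


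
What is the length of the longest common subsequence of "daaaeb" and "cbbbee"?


LCS of "daaaeb" and "cbbbee"
DP table:
           c    b    b    b    e    e
      0    0    0    0    0    0    0
  d   0    0    0    0    0    0    0
  a   0    0    0    0    0    0    0
  a   0    0    0    0    0    0    0
  a   0    0    0    0    0    0    0
  e   0    0    0    0    0    1    1
  b   0    0    1    1    1    1    1
LCS length = dp[6][6] = 1

1


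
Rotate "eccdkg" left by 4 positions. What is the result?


Input: "eccdkg", rotate left by 4
First 4 characters: "eccd"
Remaining characters: "kg"
Concatenate remaining + first: "kg" + "eccd" = "kgeccd"

kgeccd


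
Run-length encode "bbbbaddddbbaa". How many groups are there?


Input: bbbbaddddbbaa
Scanning for consecutive runs:
  Group 1: 'b' x 4 (positions 0-3)
  Group 2: 'a' x 1 (positions 4-4)
  Group 3: 'd' x 4 (positions 5-8)
  Group 4: 'b' x 2 (positions 9-10)
  Group 5: 'a' x 2 (positions 11-12)
Total groups: 5

5


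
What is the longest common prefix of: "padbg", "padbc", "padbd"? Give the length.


Words: padbg, padbc, padbd
  Position 0: all 'p' => match
  Position 1: all 'a' => match
  Position 2: all 'd' => match
  Position 3: all 'b' => match
  Position 4: ('g', 'c', 'd') => mismatch, stop
LCP = "padb" (length 4)

4


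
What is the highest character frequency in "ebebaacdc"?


Input: ebebaacdc
Character counts:
  'a': 2
  'b': 2
  'c': 2
  'd': 1
  'e': 2
Maximum frequency: 2

2


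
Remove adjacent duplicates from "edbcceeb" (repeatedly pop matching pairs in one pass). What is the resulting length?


Input: edbcceeb
Stack-based adjacent duplicate removal:
  Read 'e': push. Stack: e
  Read 'd': push. Stack: ed
  Read 'b': push. Stack: edb
  Read 'c': push. Stack: edbc
  Read 'c': matches stack top 'c' => pop. Stack: edb
  Read 'e': push. Stack: edbe
  Read 'e': matches stack top 'e' => pop. Stack: edb
  Read 'b': matches stack top 'b' => pop. Stack: ed
Final stack: "ed" (length 2)

2


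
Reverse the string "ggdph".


Input: ggdph
Reading characters right to left:
  Position 4: 'h'
  Position 3: 'p'
  Position 2: 'd'
  Position 1: 'g'
  Position 0: 'g'
Reversed: hpdgg

hpdgg


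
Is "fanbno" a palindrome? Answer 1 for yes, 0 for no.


Input: fanbno
Reversed: onbnaf
  Compare pos 0 ('f') with pos 5 ('o'): MISMATCH
  Compare pos 1 ('a') with pos 4 ('n'): MISMATCH
  Compare pos 2 ('n') with pos 3 ('b'): MISMATCH
Result: not a palindrome

0


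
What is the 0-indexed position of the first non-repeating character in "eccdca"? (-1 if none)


Input: eccdca
Character frequencies:
  'a': 1
  'c': 3
  'd': 1
  'e': 1
Scanning left to right for freq == 1:
  Position 0 ('e'): unique! => answer = 0

0


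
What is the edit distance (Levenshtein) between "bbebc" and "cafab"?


Computing edit distance: "bbebc" -> "cafab"
DP table:
           c    a    f    a    b
      0    1    2    3    4    5
  b   1    1    2    3    4    4
  b   2    2    2    3    4    4
  e   3    3    3    3    4    5
  b   4    4    4    4    4    4
  c   5    4    5    5    5    5
Edit distance = dp[5][5] = 5

5


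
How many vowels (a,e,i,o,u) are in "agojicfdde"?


Input: agojicfdde
Checking each character:
  'a' at position 0: vowel (running total: 1)
  'g' at position 1: consonant
  'o' at position 2: vowel (running total: 2)
  'j' at position 3: consonant
  'i' at position 4: vowel (running total: 3)
  'c' at position 5: consonant
  'f' at position 6: consonant
  'd' at position 7: consonant
  'd' at position 8: consonant
  'e' at position 9: vowel (running total: 4)
Total vowels: 4

4


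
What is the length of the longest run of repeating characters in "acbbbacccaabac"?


Input: "acbbbacccaabac"
Scanning for longest run:
  Position 1 ('c'): new char, reset run to 1
  Position 2 ('b'): new char, reset run to 1
  Position 3 ('b'): continues run of 'b', length=2
  Position 4 ('b'): continues run of 'b', length=3
  Position 5 ('a'): new char, reset run to 1
  Position 6 ('c'): new char, reset run to 1
  Position 7 ('c'): continues run of 'c', length=2
  Position 8 ('c'): continues run of 'c', length=3
  Position 9 ('a'): new char, reset run to 1
  Position 10 ('a'): continues run of 'a', length=2
  Position 11 ('b'): new char, reset run to 1
  Position 12 ('a'): new char, reset run to 1
  Position 13 ('c'): new char, reset run to 1
Longest run: 'b' with length 3

3


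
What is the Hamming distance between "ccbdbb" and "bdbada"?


Comparing "ccbdbb" and "bdbada" position by position:
  Position 0: 'c' vs 'b' => differ
  Position 1: 'c' vs 'd' => differ
  Position 2: 'b' vs 'b' => same
  Position 3: 'd' vs 'a' => differ
  Position 4: 'b' vs 'd' => differ
  Position 5: 'b' vs 'a' => differ
Total differences (Hamming distance): 5

5


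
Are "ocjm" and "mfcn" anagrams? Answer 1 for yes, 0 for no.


Strings: "ocjm", "mfcn"
Sorted first:  cjmo
Sorted second: cfmn
Differ at position 1: 'j' vs 'f' => not anagrams

0


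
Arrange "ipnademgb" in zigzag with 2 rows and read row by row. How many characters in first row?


Zigzag "ipnademgb" into 2 rows:
Placing characters:
  'i' => row 0
  'p' => row 1
  'n' => row 0
  'a' => row 1
  'd' => row 0
  'e' => row 1
  'm' => row 0
  'g' => row 1
  'b' => row 0
Rows:
  Row 0: "indmb"
  Row 1: "paeg"
First row length: 5

5


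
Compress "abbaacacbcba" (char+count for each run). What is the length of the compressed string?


Input: abbaacacbcba
Runs:
  'a' x 1 => "a1"
  'b' x 2 => "b2"
  'a' x 2 => "a2"
  'c' x 1 => "c1"
  'a' x 1 => "a1"
  'c' x 1 => "c1"
  'b' x 1 => "b1"
  'c' x 1 => "c1"
  'b' x 1 => "b1"
  'a' x 1 => "a1"
Compressed: "a1b2a2c1a1c1b1c1b1a1"
Compressed length: 20

20


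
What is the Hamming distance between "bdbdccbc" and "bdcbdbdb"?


Comparing "bdbdccbc" and "bdcbdbdb" position by position:
  Position 0: 'b' vs 'b' => same
  Position 1: 'd' vs 'd' => same
  Position 2: 'b' vs 'c' => differ
  Position 3: 'd' vs 'b' => differ
  Position 4: 'c' vs 'd' => differ
  Position 5: 'c' vs 'b' => differ
  Position 6: 'b' vs 'd' => differ
  Position 7: 'c' vs 'b' => differ
Total differences (Hamming distance): 6

6


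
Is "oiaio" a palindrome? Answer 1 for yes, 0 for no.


Input: oiaio
Reversed: oiaio
  Compare pos 0 ('o') with pos 4 ('o'): match
  Compare pos 1 ('i') with pos 3 ('i'): match
Result: palindrome

1


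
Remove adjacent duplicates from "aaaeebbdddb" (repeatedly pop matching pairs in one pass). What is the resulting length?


Input: aaaeebbdddb
Stack-based adjacent duplicate removal:
  Read 'a': push. Stack: a
  Read 'a': matches stack top 'a' => pop. Stack: (empty)
  Read 'a': push. Stack: a
  Read 'e': push. Stack: ae
  Read 'e': matches stack top 'e' => pop. Stack: a
  Read 'b': push. Stack: ab
  Read 'b': matches stack top 'b' => pop. Stack: a
  Read 'd': push. Stack: ad
  Read 'd': matches stack top 'd' => pop. Stack: a
  Read 'd': push. Stack: ad
  Read 'b': push. Stack: adb
Final stack: "adb" (length 3)

3


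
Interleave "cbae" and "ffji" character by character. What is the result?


Interleaving "cbae" and "ffji":
  Position 0: 'c' from first, 'f' from second => "cf"
  Position 1: 'b' from first, 'f' from second => "bf"
  Position 2: 'a' from first, 'j' from second => "aj"
  Position 3: 'e' from first, 'i' from second => "ei"
Result: cfbfajei

cfbfajei


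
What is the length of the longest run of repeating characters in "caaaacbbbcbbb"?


Input: "caaaacbbbcbbb"
Scanning for longest run:
  Position 1 ('a'): new char, reset run to 1
  Position 2 ('a'): continues run of 'a', length=2
  Position 3 ('a'): continues run of 'a', length=3
  Position 4 ('a'): continues run of 'a', length=4
  Position 5 ('c'): new char, reset run to 1
  Position 6 ('b'): new char, reset run to 1
  Position 7 ('b'): continues run of 'b', length=2
  Position 8 ('b'): continues run of 'b', length=3
  Position 9 ('c'): new char, reset run to 1
  Position 10 ('b'): new char, reset run to 1
  Position 11 ('b'): continues run of 'b', length=2
  Position 12 ('b'): continues run of 'b', length=3
Longest run: 'a' with length 4

4


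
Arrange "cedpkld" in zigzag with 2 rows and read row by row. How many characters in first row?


Zigzag "cedpkld" into 2 rows:
Placing characters:
  'c' => row 0
  'e' => row 1
  'd' => row 0
  'p' => row 1
  'k' => row 0
  'l' => row 1
  'd' => row 0
Rows:
  Row 0: "cdkd"
  Row 1: "epl"
First row length: 4

4


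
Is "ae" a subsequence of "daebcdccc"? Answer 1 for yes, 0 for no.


Check if "ae" is a subsequence of "daebcdccc"
Greedy scan:
  Position 0 ('d'): no match needed
  Position 1 ('a'): matches sub[0] = 'a'
  Position 2 ('e'): matches sub[1] = 'e'
  Position 3 ('b'): no match needed
  Position 4 ('c'): no match needed
  Position 5 ('d'): no match needed
  Position 6 ('c'): no match needed
  Position 7 ('c'): no match needed
  Position 8 ('c'): no match needed
All 2 characters matched => is a subsequence

1
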